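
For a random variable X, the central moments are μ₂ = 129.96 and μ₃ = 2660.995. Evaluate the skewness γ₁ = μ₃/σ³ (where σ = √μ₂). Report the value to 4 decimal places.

σ = √μ₂ = √129.96 = 11.40000
σ³ = μ₂^(3/2) = 1481.54400
γ₁ = μ₃/σ³ = 2660.995 / 1481.54400 ≈ 1.7961

1.7961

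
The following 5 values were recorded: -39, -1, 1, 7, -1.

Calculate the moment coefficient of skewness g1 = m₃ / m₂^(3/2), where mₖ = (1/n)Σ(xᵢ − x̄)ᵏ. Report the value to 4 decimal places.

x̄ = (-39 - 1 + 1 + 7 - 1) / 5 = -6.6000
deviations (xᵢ − x̄): -32.4000, 5.6000, 7.6000, 13.6000, 5.6000
Σ(xᵢ − x̄)² = 1355.2000 ⇒ m₂ = 1355.2000/5 = 271.04000
Σ(xᵢ − x̄)³ = -30706.5600 ⇒ m₃ = -30706.5600/5 = -6141.31200
m₂^(3/2) = 271.04000^(1.5) = 4462.21080
g1 = m₃ / m₂^(3/2) = -6141.31200 / 4462.21080 ≈ -1.3763

-1.3763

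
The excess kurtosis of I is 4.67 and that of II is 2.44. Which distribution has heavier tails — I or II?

I

Higher excess kurtosis ⇒ heavier tails relative to the normal distribution.
4.67 vs 2.44: the larger is 4.67, so I has heavier tails.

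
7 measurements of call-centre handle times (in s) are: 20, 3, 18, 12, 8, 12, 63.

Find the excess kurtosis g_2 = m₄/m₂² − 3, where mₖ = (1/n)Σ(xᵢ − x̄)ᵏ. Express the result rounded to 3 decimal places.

x̄ = 19.4286
Σ(xᵢ − x̄)² = 2411.7143 ⇒ m₂ = 344.53061
Σ(xᵢ − x̄)⁴ = 3700185.2303 ⇒ m₄ = 528597.89005
m₂² = 118701.34277
g_2 = m₄/m₂² − 3 = 4.45318 − 3 ≈ 1.453

1.453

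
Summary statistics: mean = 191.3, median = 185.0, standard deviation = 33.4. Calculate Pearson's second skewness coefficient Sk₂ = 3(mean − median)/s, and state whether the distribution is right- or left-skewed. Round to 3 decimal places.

Sk₂ = 3(191.3 − 185.0) / 33.4 = 3 × 6.3000 / 33.4
    = 18.9000 / 33.4 ≈ 0.566
Sk₂ > 0 ⇒ mean > median ⇒ right-skewed (positive skew).

0.566, right-skewed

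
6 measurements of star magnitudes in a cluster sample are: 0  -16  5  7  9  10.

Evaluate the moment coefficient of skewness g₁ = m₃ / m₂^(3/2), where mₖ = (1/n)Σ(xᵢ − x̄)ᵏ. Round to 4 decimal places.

x̄ = (0 - 16 + 5 + 7 + 9 + 10) / 6 = 2.5000
deviations (xᵢ − x̄): -2.5000, -18.5000, 2.5000, 4.5000, 6.5000, 7.5000
Σ(xᵢ − x̄)² = 473.5000 ⇒ m₂ = 473.5000/6 = 78.91667
Σ(xᵢ − x̄)³ = -5544.0000 ⇒ m₃ = -5544.0000/6 = -924.00000
m₂^(3/2) = 78.91667^(1.5) = 701.05663
g₁ = m₃ / m₂^(3/2) = -924.00000 / 701.05663 ≈ -1.3180

-1.3180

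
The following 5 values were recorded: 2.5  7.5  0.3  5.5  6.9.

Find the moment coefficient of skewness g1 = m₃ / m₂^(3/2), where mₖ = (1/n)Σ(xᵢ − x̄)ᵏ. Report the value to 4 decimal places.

-0.4376

x̄ = (2.5 + 7.5 + 0.3 + 5.5 + 6.9) / 5 = 4.5400
deviations (xᵢ − x̄): -2.0400, 2.9600, -4.2400, 0.9600, 2.3600
Σ(xᵢ − x̄)² = 37.3920 ⇒ m₂ = 37.3920/5 = 7.47840
Σ(xᵢ − x̄)³ = -44.7514 ⇒ m₃ = -44.7514/5 = -8.95027
m₂^(3/2) = 7.47840^(1.5) = 20.45093
g1 = m₃ / m₂^(3/2) = -8.95027 / 20.45093 ≈ -0.4376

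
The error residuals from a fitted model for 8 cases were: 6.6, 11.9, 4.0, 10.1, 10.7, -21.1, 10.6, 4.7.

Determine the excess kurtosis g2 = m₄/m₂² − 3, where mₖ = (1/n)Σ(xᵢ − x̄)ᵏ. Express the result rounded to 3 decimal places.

2.314

x̄ = 4.6875
Σ(xᵢ − x̄)² = 821.5488 ⇒ m₂ = 102.69359
Σ(xᵢ − x̄)⁴ = 448325.3341 ⇒ m₄ = 56040.66676
m₂² = 10545.97420
g2 = m₄/m₂² − 3 = 5.31394 − 3 ≈ 2.314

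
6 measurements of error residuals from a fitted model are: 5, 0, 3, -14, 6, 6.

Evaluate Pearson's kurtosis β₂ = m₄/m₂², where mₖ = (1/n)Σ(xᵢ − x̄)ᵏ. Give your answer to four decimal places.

x̄ = 1.0000
Σ(xᵢ − x̄)² = 296.0000 ⇒ m₂ = 49.33333
Σ(xᵢ − x̄)⁴ = 52148.0000 ⇒ m₄ = 8691.33333
m₂² = 2433.77778
β₂ = m₄/m₂² = 8691.33333 / 2433.77778 ≈ 3.5711

3.5711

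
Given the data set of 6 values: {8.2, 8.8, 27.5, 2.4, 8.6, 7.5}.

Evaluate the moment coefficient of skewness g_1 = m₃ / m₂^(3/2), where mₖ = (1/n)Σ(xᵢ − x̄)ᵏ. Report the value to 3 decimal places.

x̄ = (8.2 + 8.8 + 27.5 + 2.4 + 8.6 + 7.5) / 6 = 10.5000
deviations (xᵢ − x̄): -2.3000, -1.7000, 17.0000, -8.1000, -1.9000, -3.0000
Σ(xᵢ − x̄)² = 375.4000 ⇒ m₂ = 375.4000/6 = 62.56667
Σ(xᵢ − x̄)³ = 4330.6200 ⇒ m₃ = 4330.6200/6 = 721.77000
m₂^(3/2) = 62.56667^(1.5) = 494.89666
g_1 = m₃ / m₂^(3/2) = 721.77000 / 494.89666 ≈ 1.458

1.458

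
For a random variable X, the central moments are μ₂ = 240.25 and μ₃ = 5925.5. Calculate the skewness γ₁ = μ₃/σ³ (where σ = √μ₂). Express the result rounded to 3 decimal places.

1.591

σ = √μ₂ = √240.25 = 15.50000
σ³ = μ₂^(3/2) = 3723.87500
γ₁ = μ₃/σ³ = 5925.5 / 3723.87500 ≈ 1.591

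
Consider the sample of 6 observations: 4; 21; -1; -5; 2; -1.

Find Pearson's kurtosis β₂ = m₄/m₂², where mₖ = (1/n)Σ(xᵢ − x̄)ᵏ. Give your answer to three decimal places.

x̄ = 3.3333
Σ(xᵢ − x̄)² = 421.3333 ⇒ m₂ = 70.22222
Σ(xᵢ − x̄)⁴ = 102944.4444 ⇒ m₄ = 17157.40741
m₂² = 4931.16049
β₂ = m₄/m₂² = 17157.40741 / 4931.16049 ≈ 3.479

3.479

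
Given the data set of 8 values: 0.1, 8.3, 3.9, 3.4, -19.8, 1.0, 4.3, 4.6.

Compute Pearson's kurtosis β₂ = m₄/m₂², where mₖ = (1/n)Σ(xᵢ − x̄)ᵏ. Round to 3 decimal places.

x̄ = 0.7250
Σ(xᵢ − x̄)² = 524.1550 ⇒ m₂ = 65.51938
Σ(xᵢ − x̄)⁴ = 181307.4820 ⇒ m₄ = 22663.43525
m₂² = 4292.78850
β₂ = m₄/m₂² = 22663.43525 / 4292.78850 ≈ 5.279

5.279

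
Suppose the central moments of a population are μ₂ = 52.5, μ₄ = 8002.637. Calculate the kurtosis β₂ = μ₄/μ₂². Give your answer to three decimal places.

2.903

μ₂² = 52.5² = 2756.25000
μ₄/μ₂² = 8002.637 / 2756.25000 = 2.90345
β₂ ≈ 2.903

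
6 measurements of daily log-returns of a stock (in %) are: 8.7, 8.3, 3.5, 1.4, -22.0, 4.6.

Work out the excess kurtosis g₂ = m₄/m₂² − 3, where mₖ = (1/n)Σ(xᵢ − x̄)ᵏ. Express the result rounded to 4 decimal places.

x̄ = 0.7500
Σ(xᵢ − x̄)² = 660.5750 ⇒ m₂ = 110.09583
Σ(xᵢ − x̄)⁴ = 275391.8588 ⇒ m₄ = 45898.64314
m₂² = 12121.09252
g₂ = m₄/m₂² − 3 = 3.78668 − 3 ≈ 0.7867

0.7867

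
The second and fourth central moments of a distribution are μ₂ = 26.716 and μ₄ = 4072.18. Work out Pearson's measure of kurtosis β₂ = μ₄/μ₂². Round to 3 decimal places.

5.705

μ₂² = 26.716² = 713.74466
μ₄/μ₂² = 4072.18 / 713.74466 = 5.70537
β₂ ≈ 5.705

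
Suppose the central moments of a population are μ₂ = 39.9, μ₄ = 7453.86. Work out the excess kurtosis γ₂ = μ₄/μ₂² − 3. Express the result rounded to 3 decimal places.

1.682

μ₂² = 39.9² = 1592.01000
μ₄/μ₂² = 7453.86 / 1592.01000 = 4.68204
γ₂ = 4.68204 − 3 ≈ 1.682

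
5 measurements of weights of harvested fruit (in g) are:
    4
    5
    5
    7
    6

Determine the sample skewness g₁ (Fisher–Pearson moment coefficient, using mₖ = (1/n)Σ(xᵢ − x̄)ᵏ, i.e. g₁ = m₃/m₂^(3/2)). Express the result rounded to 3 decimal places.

0.272

x̄ = (4 + 5 + 5 + 7 + 6) / 5 = 5.4000
deviations (xᵢ − x̄): -1.4000, -0.4000, -0.4000, 1.6000, 0.6000
Σ(xᵢ − x̄)² = 5.2000 ⇒ m₂ = 5.2000/5 = 1.04000
Σ(xᵢ − x̄)³ = 1.4400 ⇒ m₃ = 1.4400/5 = 0.28800
m₂^(3/2) = 1.04000^(1.5) = 1.06060
g₁ = m₃ / m₂^(3/2) = 0.28800 / 1.06060 ≈ 0.272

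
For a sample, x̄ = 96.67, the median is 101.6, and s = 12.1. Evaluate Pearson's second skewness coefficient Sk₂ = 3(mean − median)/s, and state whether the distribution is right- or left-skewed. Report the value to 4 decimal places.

-1.2223, left-skewed

Sk₂ = 3(96.67 − 101.6) / 12.1 = 3 × -4.9300 / 12.1
    = -14.7900 / 12.1 ≈ -1.2223
Sk₂ < 0 ⇒ mean < median ⇒ left-skewed (negative skew).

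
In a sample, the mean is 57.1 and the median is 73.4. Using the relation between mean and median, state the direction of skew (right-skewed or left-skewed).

mean − median = 57.1 − 73.4 = -16.3
mean < median ⇒ the longer tail is on the left ⇒ left-skewed (negatively skewed).

left-skewed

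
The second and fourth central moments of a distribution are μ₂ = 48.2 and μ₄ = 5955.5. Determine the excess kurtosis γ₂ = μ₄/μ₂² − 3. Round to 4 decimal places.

-0.4366

μ₂² = 48.2² = 2323.24000
μ₄/μ₂² = 5955.5 / 2323.24000 = 2.56345
γ₂ = 2.56345 − 3 ≈ -0.4366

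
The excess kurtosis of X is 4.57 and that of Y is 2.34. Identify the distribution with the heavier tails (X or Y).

X

Higher excess kurtosis ⇒ heavier tails relative to the normal distribution.
4.57 vs 2.34: the larger is 4.57, so X has heavier tails.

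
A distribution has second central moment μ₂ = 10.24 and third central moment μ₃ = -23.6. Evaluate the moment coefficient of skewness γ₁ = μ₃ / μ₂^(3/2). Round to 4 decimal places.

σ = √μ₂ = √10.24 = 3.20000
σ³ = μ₂^(3/2) = 32.76800
γ₁ = μ₃/σ³ = -23.6 / 32.76800 ≈ -0.7202

-0.7202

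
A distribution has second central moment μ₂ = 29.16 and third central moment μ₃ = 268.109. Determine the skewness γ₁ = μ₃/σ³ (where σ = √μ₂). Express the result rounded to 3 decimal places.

σ = √μ₂ = √29.16 = 5.40000
σ³ = μ₂^(3/2) = 157.46400
γ₁ = μ₃/σ³ = 268.109 / 157.46400 ≈ 1.703

1.703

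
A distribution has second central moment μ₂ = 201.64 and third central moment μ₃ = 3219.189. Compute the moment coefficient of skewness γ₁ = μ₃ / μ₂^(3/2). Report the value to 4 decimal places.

1.1243

σ = √μ₂ = √201.64 = 14.20000
σ³ = μ₂^(3/2) = 2863.28800
γ₁ = μ₃/σ³ = 3219.189 / 2863.28800 ≈ 1.1243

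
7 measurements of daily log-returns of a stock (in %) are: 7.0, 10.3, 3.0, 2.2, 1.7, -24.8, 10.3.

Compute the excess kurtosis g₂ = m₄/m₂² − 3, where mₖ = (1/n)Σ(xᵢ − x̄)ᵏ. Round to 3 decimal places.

1.378

x̄ = 1.3857
Σ(xᵢ − x̄)² = 879.5086 ⇒ m₂ = 125.64408
Σ(xᵢ − x̄)⁴ = 483802.9889 ⇒ m₄ = 69114.71269
m₂² = 15786.43525
g₂ = m₄/m₂² − 3 = 4.37811 − 3 ≈ 1.378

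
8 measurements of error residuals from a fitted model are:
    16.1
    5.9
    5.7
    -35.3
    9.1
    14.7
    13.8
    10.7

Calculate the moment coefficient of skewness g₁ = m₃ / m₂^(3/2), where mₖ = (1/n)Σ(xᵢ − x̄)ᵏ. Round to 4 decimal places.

x̄ = (16.1 + 5.9 + 5.7 - 35.3 + 9.1 + 14.7 + 13.8 + 10.7) / 8 = 5.0875
deviations (xᵢ − x̄): 11.0125, 0.8125, 0.6125, -40.3875, 4.0125, 9.6125, 8.7125, 5.6125
Σ(xᵢ − x̄)² = 1969.3687 ⇒ m₂ = 1969.3687/8 = 246.17109
Σ(xᵢ − x̄)³ = -62750.8297 ⇒ m₃ = -62750.8297/8 = -7843.85371
m₂^(3/2) = 246.17109^(1.5) = 3862.38519
g₁ = m₃ / m₂^(3/2) = -7843.85371 / 3862.38519 ≈ -2.0308

-2.0308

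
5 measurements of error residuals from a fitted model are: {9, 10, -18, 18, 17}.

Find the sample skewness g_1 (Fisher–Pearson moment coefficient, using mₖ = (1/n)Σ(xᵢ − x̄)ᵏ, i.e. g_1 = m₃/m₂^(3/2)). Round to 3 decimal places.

x̄ = (9 + 10 - 18 + 18 + 17) / 5 = 7.2000
deviations (xᵢ − x̄): 1.8000, 2.8000, -25.2000, 10.8000, 9.8000
Σ(xᵢ − x̄)² = 858.8000 ⇒ m₂ = 858.8000/5 = 171.76000
Σ(xᵢ − x̄)³ = -13774.3200 ⇒ m₃ = -13774.3200/5 = -2754.86400
m₂^(3/2) = 171.76000^(1.5) = 2251.03914
g_1 = m₃ / m₂^(3/2) = -2754.86400 / 2251.03914 ≈ -1.224

-1.224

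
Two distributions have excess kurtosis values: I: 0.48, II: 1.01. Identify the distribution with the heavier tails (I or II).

Higher excess kurtosis ⇒ heavier tails relative to the normal distribution.
0.48 vs 1.01: the larger is 1.01, so II has heavier tails.

II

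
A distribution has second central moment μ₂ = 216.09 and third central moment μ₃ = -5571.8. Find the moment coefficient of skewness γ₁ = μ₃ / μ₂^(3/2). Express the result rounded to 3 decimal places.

σ = √μ₂ = √216.09 = 14.70000
σ³ = μ₂^(3/2) = 3176.52300
γ₁ = μ₃/σ³ = -5571.8 / 3176.52300 ≈ -1.754

-1.754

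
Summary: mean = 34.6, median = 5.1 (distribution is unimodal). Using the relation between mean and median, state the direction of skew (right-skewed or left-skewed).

right-skewed

mean − median = 34.6 − 5.1 = 29.5
mean > median ⇒ the longer tail is on the right ⇒ right-skewed (positively skewed).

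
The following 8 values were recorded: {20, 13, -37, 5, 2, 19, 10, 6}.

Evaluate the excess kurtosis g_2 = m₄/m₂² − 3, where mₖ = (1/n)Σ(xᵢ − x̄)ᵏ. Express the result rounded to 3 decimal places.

x̄ = 4.7500
Σ(xᵢ − x̄)² = 2283.5000 ⇒ m₂ = 285.43750
Σ(xᵢ − x̄)⁴ = 3139038.4063 ⇒ m₄ = 392379.80078
m₂² = 81474.56641
g_2 = m₄/m₂² − 3 = 4.81598 − 3 ≈ 1.816

1.816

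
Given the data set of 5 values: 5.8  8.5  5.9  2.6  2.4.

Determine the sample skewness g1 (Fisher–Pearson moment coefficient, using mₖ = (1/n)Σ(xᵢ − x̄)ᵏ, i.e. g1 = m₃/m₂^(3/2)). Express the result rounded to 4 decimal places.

0.1595

x̄ = (5.8 + 8.5 + 5.9 + 2.6 + 2.4) / 5 = 5.0400
deviations (xᵢ − x̄): 0.7600, 3.4600, 0.8600, -2.4400, -2.6400
Σ(xᵢ − x̄)² = 26.2120 ⇒ m₂ = 26.2120/5 = 5.24240
Σ(xᵢ − x̄)³ = 9.5702 ⇒ m₃ = 9.5702/5 = 1.91405
m₂^(3/2) = 5.24240^(1.5) = 12.00315
g1 = m₃ / m₂^(3/2) = 1.91405 / 12.00315 ≈ 0.1595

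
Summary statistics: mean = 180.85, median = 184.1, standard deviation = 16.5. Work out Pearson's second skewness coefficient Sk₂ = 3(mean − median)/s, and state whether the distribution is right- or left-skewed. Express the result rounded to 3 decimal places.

-0.591, left-skewed

Sk₂ = 3(180.85 − 184.1) / 16.5 = 3 × -3.2500 / 16.5
    = -9.7500 / 16.5 ≈ -0.591
Sk₂ < 0 ⇒ mean < median ⇒ left-skewed (negative skew).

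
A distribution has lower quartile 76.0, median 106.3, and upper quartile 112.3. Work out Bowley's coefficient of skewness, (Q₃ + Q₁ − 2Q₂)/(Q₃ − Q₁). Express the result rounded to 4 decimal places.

numerator: Q₃ + Q₁ − 2Q₂ = 112.3 + 76.0 − 2×106.3 = -24.3000
denominator: Q₃ − Q₁ = 112.3 − 76.0 = 36.3000
Bowley skewness = -24.3000 / 36.3000 ≈ -0.6694

-0.6694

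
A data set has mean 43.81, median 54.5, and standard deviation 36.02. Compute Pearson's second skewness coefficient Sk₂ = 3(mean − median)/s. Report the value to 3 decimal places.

-0.890

Sk₂ = 3(43.81 − 54.5) / 36.02 = 3 × -10.6900 / 36.02
    = -32.0700 / 36.02 ≈ -0.890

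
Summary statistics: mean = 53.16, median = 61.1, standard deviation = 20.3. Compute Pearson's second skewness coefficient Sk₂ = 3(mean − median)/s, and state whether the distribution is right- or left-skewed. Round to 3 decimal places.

-1.173, left-skewed

Sk₂ = 3(53.16 − 61.1) / 20.3 = 3 × -7.9400 / 20.3
    = -23.8200 / 20.3 ≈ -1.173
Sk₂ < 0 ⇒ mean < median ⇒ left-skewed (negative skew).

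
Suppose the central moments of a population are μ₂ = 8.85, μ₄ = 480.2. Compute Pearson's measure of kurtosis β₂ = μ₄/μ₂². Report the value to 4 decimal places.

6.1311

μ₂² = 8.85² = 78.32250
μ₄/μ₂² = 480.2 / 78.32250 = 6.13106
β₂ ≈ 6.1311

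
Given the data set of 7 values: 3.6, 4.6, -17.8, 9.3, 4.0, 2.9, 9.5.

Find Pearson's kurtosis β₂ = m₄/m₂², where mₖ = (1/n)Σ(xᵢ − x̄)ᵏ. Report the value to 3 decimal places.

x̄ = 2.3000
Σ(xᵢ − x̄)² = 515.0800 ⇒ m₂ = 73.58286
Σ(xᵢ − x̄)⁴ = 168351.7876 ⇒ m₄ = 24050.25537
m₂² = 5414.43687
β₂ = m₄/m₂² = 24050.25537 / 5414.43687 ≈ 4.442

4.442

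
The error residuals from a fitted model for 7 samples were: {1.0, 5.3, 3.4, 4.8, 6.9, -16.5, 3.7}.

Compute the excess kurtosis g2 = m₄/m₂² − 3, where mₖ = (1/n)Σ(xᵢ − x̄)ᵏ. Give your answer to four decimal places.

1.6966

x̄ = 1.2286
Σ(xᵢ − x̄)² = 386.6743 ⇒ m₂ = 55.23918
Σ(xᵢ − x̄)⁴ = 100317.5110 ⇒ m₄ = 14331.07300
m₂² = 3051.36741
g2 = m₄/m₂² − 3 = 4.69661 − 3 ≈ 1.6966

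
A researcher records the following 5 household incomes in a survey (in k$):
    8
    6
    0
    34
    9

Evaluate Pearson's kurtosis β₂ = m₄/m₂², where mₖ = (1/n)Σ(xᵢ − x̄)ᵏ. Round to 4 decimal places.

2.9517

x̄ = 11.4000
Σ(xᵢ − x̄)² = 687.2000 ⇒ m₂ = 137.44000
Σ(xᵢ − x̄)⁴ = 278782.4960 ⇒ m₄ = 55756.49920
m₂² = 18889.75360
β₂ = m₄/m₂² = 55756.49920 / 18889.75360 ≈ 2.9517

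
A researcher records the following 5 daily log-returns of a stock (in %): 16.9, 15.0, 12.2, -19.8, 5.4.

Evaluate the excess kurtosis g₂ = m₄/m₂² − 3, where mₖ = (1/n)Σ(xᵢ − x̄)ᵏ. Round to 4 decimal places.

-0.1768

x̄ = 5.9400
Σ(xᵢ − x̄)² = 904.2320 ⇒ m₂ = 180.84640
Σ(xᵢ − x̄)⁴ = 461671.9915 ⇒ m₄ = 92334.39829
m₂² = 32705.42039
g₂ = m₄/m₂² − 3 = 2.82321 − 3 ≈ -0.1768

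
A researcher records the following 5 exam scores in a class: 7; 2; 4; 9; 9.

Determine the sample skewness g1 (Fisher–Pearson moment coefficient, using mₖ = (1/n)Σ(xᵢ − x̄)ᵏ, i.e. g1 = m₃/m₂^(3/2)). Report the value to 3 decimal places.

x̄ = (7 + 2 + 4 + 9 + 9) / 5 = 6.2000
deviations (xᵢ − x̄): 0.8000, -4.2000, -2.2000, 2.8000, 2.8000
Σ(xᵢ − x̄)² = 38.8000 ⇒ m₂ = 38.8000/5 = 7.76000
Σ(xᵢ − x̄)³ = -40.3200 ⇒ m₃ = -40.3200/5 = -8.06400
m₂^(3/2) = 7.76000^(1.5) = 21.61686
g1 = m₃ / m₂^(3/2) = -8.06400 / 21.61686 ≈ -0.373

-0.373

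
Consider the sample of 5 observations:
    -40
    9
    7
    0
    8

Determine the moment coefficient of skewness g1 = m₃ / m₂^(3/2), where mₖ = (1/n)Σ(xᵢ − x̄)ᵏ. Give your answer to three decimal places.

-1.399

x̄ = (-40 + 9 + 7 + 0 + 8) / 5 = -3.2000
deviations (xᵢ − x̄): -36.8000, 12.2000, 10.2000, 3.2000, 11.2000
Σ(xᵢ − x̄)² = 1742.8000 ⇒ m₂ = 1742.8000/5 = 348.56000
Σ(xᵢ − x̄)³ = -45521.2800 ⇒ m₃ = -45521.2800/5 = -9104.25600
m₂^(3/2) = 348.56000^(1.5) = 6507.53212
g1 = m₃ / m₂^(3/2) = -9104.25600 / 6507.53212 ≈ -1.399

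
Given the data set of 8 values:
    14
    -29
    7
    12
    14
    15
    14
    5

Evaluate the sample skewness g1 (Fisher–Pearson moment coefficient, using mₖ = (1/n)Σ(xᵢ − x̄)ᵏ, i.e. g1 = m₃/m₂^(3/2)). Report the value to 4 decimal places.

-2.0100

x̄ = (14 - 29 + 7 + 12 + 14 + 15 + 14 + 5) / 8 = 6.5000
deviations (xᵢ − x̄): 7.5000, -35.5000, 0.5000, 5.5000, 7.5000, 8.5000, 7.5000, -1.5000
Σ(xᵢ − x̄)² = 1534.0000 ⇒ m₂ = 1534.0000/8 = 191.75000
Σ(xᵢ − x̄)³ = -42696.0000 ⇒ m₃ = -42696.0000/8 = -5337.00000
m₂^(3/2) = 191.75000^(1.5) = 2655.23558
g1 = m₃ / m₂^(3/2) = -5337.00000 / 2655.23558 ≈ -2.0100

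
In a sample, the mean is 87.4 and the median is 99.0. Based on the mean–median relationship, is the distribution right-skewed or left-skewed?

left-skewed

mean − median = 87.4 − 99.0 = -11.6
mean < median ⇒ the longer tail is on the left ⇒ left-skewed (negatively skewed).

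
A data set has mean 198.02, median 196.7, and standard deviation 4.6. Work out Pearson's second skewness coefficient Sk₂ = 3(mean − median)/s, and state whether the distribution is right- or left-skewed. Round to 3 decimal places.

0.861, right-skewed

Sk₂ = 3(198.02 − 196.7) / 4.6 = 3 × 1.3200 / 4.6
    = 3.9600 / 4.6 ≈ 0.861
Sk₂ > 0 ⇒ mean > median ⇒ right-skewed (positive skew).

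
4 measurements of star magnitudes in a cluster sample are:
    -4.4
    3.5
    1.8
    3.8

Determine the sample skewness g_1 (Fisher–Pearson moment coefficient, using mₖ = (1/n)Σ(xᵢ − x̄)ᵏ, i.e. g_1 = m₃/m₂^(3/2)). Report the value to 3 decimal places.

-0.983

x̄ = (-4.4 + 3.5 + 1.8 + 3.8) / 4 = 1.1750
deviations (xᵢ − x̄): -5.5750, 2.3250, 0.6250, 2.6250
Σ(xᵢ − x̄)² = 43.7675 ⇒ m₂ = 43.7675/4 = 10.94188
Σ(xᵢ − x̄)³ = -142.3744 ⇒ m₃ = -142.3744/4 = -35.59359
m₂^(3/2) = 10.94188^(1.5) = 36.19409
g_1 = m₃ / m₂^(3/2) = -35.59359 / 36.19409 ≈ -0.983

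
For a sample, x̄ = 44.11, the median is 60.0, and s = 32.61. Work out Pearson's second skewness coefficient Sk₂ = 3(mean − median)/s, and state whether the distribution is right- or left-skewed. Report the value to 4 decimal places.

Sk₂ = 3(44.11 − 60.0) / 32.61 = 3 × -15.8900 / 32.61
    = -47.6700 / 32.61 ≈ -1.4618
Sk₂ < 0 ⇒ mean < median ⇒ left-skewed (negative skew).

-1.4618, left-skewed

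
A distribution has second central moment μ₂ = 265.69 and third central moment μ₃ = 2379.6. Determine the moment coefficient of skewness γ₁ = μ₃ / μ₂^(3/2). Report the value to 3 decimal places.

0.549

σ = √μ₂ = √265.69 = 16.30000
σ³ = μ₂^(3/2) = 4330.74700
γ₁ = μ₃/σ³ = 2379.6 / 4330.74700 ≈ 0.549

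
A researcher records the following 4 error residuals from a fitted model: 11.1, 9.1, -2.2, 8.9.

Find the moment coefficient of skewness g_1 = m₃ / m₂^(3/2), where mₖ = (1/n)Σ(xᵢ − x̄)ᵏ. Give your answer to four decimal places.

x̄ = (11.1 + 9.1 - 2.2 + 8.9) / 4 = 6.7250
deviations (xᵢ − x̄): 4.3750, 2.3750, -8.9250, 2.1750
Σ(xᵢ − x̄)² = 109.1675 ⇒ m₂ = 109.1675/4 = 27.29188
Σ(xᵢ − x̄)³ = -603.5006 ⇒ m₃ = -603.5006/4 = -150.87516
m₂^(3/2) = 27.29188^(1.5) = 142.57719
g_1 = m₃ / m₂^(3/2) = -150.87516 / 142.57719 ≈ -1.0582

-1.0582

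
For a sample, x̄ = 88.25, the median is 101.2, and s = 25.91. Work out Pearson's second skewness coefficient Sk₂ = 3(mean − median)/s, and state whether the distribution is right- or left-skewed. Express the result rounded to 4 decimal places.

-1.4994, left-skewed

Sk₂ = 3(88.25 − 101.2) / 25.91 = 3 × -12.9500 / 25.91
    = -38.8500 / 25.91 ≈ -1.4994
Sk₂ < 0 ⇒ mean < median ⇒ left-skewed (negative skew).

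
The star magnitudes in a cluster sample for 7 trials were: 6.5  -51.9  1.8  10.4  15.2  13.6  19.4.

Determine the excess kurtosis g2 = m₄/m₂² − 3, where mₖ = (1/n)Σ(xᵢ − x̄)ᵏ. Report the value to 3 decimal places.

x̄ = 2.1429
Σ(xᵢ − x̄)² = 3607.4771 ⇒ m₂ = 515.35388
Σ(xᵢ − x̄)⁴ = 8670078.4570 ⇒ m₄ = 1238582.63671
m₂² = 265589.61911
g2 = m₄/m₂² − 3 = 4.66352 − 3 ≈ 1.664

1.664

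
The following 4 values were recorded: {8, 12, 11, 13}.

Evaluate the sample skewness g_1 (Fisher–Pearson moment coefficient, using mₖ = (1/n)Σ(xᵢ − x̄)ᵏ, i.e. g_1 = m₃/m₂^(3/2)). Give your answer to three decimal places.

-0.687

x̄ = (8 + 12 + 11 + 13) / 4 = 11.0000
deviations (xᵢ − x̄): -3.0000, 1.0000, 0.0000, 2.0000
Σ(xᵢ − x̄)² = 14.0000 ⇒ m₂ = 14.0000/4 = 3.50000
Σ(xᵢ − x̄)³ = -18.0000 ⇒ m₃ = -18.0000/4 = -4.50000
m₂^(3/2) = 3.50000^(1.5) = 6.54790
g_1 = m₃ / m₂^(3/2) = -4.50000 / 6.54790 ≈ -0.687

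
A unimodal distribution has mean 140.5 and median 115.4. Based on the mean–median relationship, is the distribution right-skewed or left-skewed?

right-skewed

mean − median = 140.5 − 115.4 = 25.1
mean > median ⇒ the longer tail is on the right ⇒ right-skewed (positively skewed).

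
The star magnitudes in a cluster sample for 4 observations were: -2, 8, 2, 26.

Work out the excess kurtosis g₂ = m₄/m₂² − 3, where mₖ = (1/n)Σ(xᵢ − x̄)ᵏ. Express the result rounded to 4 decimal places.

-0.9546

x̄ = 8.5000
Σ(xᵢ − x̄)² = 459.0000 ⇒ m₂ = 114.75000
Σ(xᵢ − x̄)⁴ = 107729.2500 ⇒ m₄ = 26932.31250
m₂² = 13167.56250
g₂ = m₄/m₂² − 3 = 2.04535 − 3 ≈ -0.9546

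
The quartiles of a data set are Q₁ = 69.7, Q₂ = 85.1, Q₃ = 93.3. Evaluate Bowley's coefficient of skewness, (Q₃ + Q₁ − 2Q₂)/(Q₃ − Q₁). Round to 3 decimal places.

numerator: Q₃ + Q₁ − 2Q₂ = 93.3 + 69.7 − 2×85.1 = -7.2000
denominator: Q₃ − Q₁ = 93.3 − 69.7 = 23.6000
Bowley skewness = -7.2000 / 23.6000 ≈ -0.305

-0.305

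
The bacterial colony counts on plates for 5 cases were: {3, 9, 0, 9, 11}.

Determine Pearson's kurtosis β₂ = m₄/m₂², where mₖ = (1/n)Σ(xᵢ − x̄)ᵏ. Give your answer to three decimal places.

x̄ = 6.4000
Σ(xᵢ − x̄)² = 87.2000 ⇒ m₂ = 17.44000
Σ(xᵢ − x̄)⁴ = 2350.4960 ⇒ m₄ = 470.09920
m₂² = 304.15360
β₂ = m₄/m₂² = 470.09920 / 304.15360 ≈ 1.546

1.546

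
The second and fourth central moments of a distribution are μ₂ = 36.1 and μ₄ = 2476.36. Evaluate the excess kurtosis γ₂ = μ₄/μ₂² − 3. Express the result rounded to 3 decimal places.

-1.100

μ₂² = 36.1² = 1303.21000
μ₄/μ₂² = 2476.36 / 1303.21000 = 1.90020
γ₂ = 1.90020 − 3 ≈ -1.100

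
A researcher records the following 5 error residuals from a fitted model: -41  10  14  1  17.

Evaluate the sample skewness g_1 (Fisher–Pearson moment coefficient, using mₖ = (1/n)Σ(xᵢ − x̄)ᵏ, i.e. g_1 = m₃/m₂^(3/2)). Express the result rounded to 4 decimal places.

-1.2768

x̄ = (-41 + 10 + 14 + 1 + 17) / 5 = 0.2000
deviations (xᵢ − x̄): -41.2000, 9.8000, 13.8000, 0.8000, 16.8000
Σ(xᵢ − x̄)² = 2266.8000 ⇒ m₂ = 2266.8000/5 = 453.36000
Σ(xᵢ − x̄)³ = -61623.1200 ⇒ m₃ = -61623.1200/5 = -12324.62400
m₂^(3/2) = 453.36000^(1.5) = 9653.05542
g_1 = m₃ / m₂^(3/2) = -12324.62400 / 9653.05542 ≈ -1.2768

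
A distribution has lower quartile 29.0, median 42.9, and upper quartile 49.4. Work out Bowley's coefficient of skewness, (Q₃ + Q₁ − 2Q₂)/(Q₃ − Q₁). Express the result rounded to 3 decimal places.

numerator: Q₃ + Q₁ − 2Q₂ = 49.4 + 29.0 − 2×42.9 = -7.4000
denominator: Q₃ − Q₁ = 49.4 − 29.0 = 20.4000
Bowley skewness = -7.4000 / 20.4000 ≈ -0.363

-0.363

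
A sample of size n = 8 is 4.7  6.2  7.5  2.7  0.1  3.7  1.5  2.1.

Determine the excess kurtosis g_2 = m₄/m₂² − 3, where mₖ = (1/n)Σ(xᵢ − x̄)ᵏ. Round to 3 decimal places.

x̄ = 3.5625
Σ(xᵢ − x̄)² = 42.8988 ⇒ m₂ = 5.36234
Σ(xᵢ − x̄)⁴ = 457.3952 ⇒ m₄ = 57.17439
m₂² = 28.75473
g_2 = m₄/m₂² − 3 = 1.98835 − 3 ≈ -1.012

-1.012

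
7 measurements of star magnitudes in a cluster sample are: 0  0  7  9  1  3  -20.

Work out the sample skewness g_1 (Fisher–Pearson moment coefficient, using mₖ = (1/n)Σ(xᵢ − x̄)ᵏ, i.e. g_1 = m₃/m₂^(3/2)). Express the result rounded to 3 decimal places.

-1.455

x̄ = (0 + 0 + 7 + 9 + 1 + 3 - 20) / 7 = 0.0000
deviations (xᵢ − x̄): 0.0000, 0.0000, 7.0000, 9.0000, 1.0000, 3.0000, -20.0000
Σ(xᵢ − x̄)² = 540.0000 ⇒ m₂ = 540.0000/7 = 77.14286
Σ(xᵢ − x̄)³ = -6900.0000 ⇒ m₃ = -6900.0000/7 = -985.71429
m₂^(3/2) = 77.14286^(1.5) = 677.55348
g_1 = m₃ / m₂^(3/2) = -985.71429 / 677.55348 ≈ -1.455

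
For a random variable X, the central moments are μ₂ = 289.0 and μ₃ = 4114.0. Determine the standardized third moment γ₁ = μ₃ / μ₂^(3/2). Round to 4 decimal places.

σ = √μ₂ = √289.0 = 17.00000
σ³ = μ₂^(3/2) = 4913.00000
γ₁ = μ₃/σ³ = 4114.0 / 4913.00000 ≈ 0.8374

0.8374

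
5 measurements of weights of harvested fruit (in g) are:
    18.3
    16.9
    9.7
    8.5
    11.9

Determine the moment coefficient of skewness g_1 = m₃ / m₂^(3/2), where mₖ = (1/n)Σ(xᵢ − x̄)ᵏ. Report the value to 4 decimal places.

0.2250

x̄ = (18.3 + 16.9 + 9.7 + 8.5 + 11.9) / 5 = 13.0600
deviations (xᵢ − x̄): 5.2400, 3.8400, -3.3600, -4.5600, -1.1600
Σ(xᵢ − x̄)² = 75.6320 ⇒ m₂ = 75.6320/5 = 15.12640
Σ(xᵢ − x̄)³ = 66.1882 ⇒ m₃ = 66.1882/5 = 13.23763
m₂^(3/2) = 15.12640^(1.5) = 58.83061
g_1 = m₃ / m₂^(3/2) = 13.23763 / 58.83061 ≈ 0.2250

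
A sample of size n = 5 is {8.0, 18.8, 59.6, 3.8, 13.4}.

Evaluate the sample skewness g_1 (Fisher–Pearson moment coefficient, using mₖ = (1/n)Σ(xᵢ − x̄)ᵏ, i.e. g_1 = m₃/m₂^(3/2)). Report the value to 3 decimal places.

1.271

x̄ = (8.0 + 18.8 + 59.6 + 3.8 + 13.4) / 5 = 20.7200
deviations (xᵢ − x̄): -12.7200, -1.9200, 38.8800, -16.9200, -7.3200
Σ(xᵢ − x̄)² = 2017.0080 ⇒ m₂ = 2017.0080/5 = 403.40160
Σ(xᵢ − x̄)³ = 51471.7805 ⇒ m₃ = 51471.7805/5 = 10294.35610
m₂^(3/2) = 403.40160^(1.5) = 8102.26465
g_1 = m₃ / m₂^(3/2) = 10294.35610 / 8102.26465 ≈ 1.271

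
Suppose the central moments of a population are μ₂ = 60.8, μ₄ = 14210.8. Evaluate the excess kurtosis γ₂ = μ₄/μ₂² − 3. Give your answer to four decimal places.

μ₂² = 60.8² = 3696.64000
μ₄/μ₂² = 14210.8 / 3696.64000 = 3.84425
γ₂ = 3.84425 − 3 ≈ 0.8442

0.8442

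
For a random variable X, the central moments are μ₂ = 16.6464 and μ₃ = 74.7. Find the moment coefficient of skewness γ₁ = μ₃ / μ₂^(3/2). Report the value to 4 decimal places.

1.0999

σ = √μ₂ = √16.6464 = 4.08000
σ³ = μ₂^(3/2) = 67.91731
γ₁ = μ₃/σ³ = 74.7 / 67.91731 ≈ 1.0999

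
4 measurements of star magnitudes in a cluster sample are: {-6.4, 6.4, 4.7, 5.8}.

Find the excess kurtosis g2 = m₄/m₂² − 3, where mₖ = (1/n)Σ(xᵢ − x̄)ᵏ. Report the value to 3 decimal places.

x̄ = 2.6250
Σ(xᵢ − x̄)² = 110.0875 ⇒ m₂ = 27.52188
Σ(xᵢ − x̄)⁴ = 6957.4420 ⇒ m₄ = 1739.36051
m₂² = 757.45360
g2 = m₄/m₂² − 3 = 2.29633 − 3 ≈ -0.704

-0.704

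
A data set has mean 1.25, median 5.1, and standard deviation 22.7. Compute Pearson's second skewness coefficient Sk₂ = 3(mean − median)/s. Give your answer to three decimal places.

Sk₂ = 3(1.25 − 5.1) / 22.7 = 3 × -3.8500 / 22.7
    = -11.5500 / 22.7 ≈ -0.509

-0.509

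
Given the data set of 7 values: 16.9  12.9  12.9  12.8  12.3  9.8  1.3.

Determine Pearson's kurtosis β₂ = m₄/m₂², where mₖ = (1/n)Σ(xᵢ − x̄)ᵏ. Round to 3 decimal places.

3.791

x̄ = 11.2714
Σ(xᵢ − x̄)² = 141.9743 ⇒ m₂ = 20.28204
Σ(xᵢ − x̄)⁴ = 10915.2124 ⇒ m₄ = 1559.31606
m₂² = 411.36118
β₂ = m₄/m₂² = 1559.31606 / 411.36118 ≈ 3.791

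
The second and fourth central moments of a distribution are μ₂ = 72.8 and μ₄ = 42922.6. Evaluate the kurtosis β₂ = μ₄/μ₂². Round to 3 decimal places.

8.099

μ₂² = 72.8² = 5299.84000
μ₄/μ₂² = 42922.6 / 5299.84000 = 8.09885
β₂ ≈ 8.099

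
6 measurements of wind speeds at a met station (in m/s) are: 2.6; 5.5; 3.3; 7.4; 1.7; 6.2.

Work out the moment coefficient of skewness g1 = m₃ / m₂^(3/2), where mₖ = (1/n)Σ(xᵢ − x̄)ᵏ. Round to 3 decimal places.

x̄ = (2.6 + 5.5 + 3.3 + 7.4 + 1.7 + 6.2) / 6 = 4.4500
deviations (xᵢ − x̄): -1.8500, 1.0500, -1.1500, 2.9500, -2.7500, 1.7500
Σ(xᵢ − x̄)² = 25.1750 ⇒ m₂ = 25.1750/6 = 4.19583
Σ(xᵢ − x̄)³ = 3.5400 ⇒ m₃ = 3.5400/6 = 0.59000
m₂^(3/2) = 4.19583^(1.5) = 8.59463
g1 = m₃ / m₂^(3/2) = 0.59000 / 8.59463 ≈ 0.069

0.069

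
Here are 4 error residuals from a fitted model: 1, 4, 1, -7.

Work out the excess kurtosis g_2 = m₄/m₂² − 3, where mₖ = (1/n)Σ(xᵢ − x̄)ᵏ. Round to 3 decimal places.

-0.839

x̄ = -0.2500
Σ(xᵢ − x̄)² = 66.7500 ⇒ m₂ = 16.68750
Σ(xᵢ − x̄)⁴ = 2407.0781 ⇒ m₄ = 601.76953
m₂² = 278.47266
g_2 = m₄/m₂² − 3 = 2.16096 − 3 ≈ -0.839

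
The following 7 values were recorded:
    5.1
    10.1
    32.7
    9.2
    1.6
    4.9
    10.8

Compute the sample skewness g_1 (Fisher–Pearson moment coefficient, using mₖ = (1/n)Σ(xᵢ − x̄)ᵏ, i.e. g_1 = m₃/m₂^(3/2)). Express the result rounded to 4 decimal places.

1.5989

x̄ = (5.1 + 10.1 + 32.7 + 9.2 + 1.6 + 4.9 + 10.8) / 7 = 10.6286
deviations (xᵢ − x̄): -5.5286, -0.5286, 22.0714, -1.4286, -9.0286, -5.7286, 0.1714
Σ(xᵢ − x̄)² = 634.3943 ⇒ m₂ = 634.3943/7 = 90.62776
Σ(xᵢ − x̄)³ = 9656.0552 ⇒ m₃ = 9656.0552/7 = 1379.43645
m₂^(3/2) = 90.62776^(1.5) = 862.76364
g_1 = m₃ / m₂^(3/2) = 1379.43645 / 862.76364 ≈ 1.5989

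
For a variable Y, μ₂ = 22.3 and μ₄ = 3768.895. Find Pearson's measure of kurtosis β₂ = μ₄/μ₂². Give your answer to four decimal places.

μ₂² = 22.3² = 497.29000
μ₄/μ₂² = 3768.895 / 497.29000 = 7.57887
β₂ ≈ 7.5789

7.5789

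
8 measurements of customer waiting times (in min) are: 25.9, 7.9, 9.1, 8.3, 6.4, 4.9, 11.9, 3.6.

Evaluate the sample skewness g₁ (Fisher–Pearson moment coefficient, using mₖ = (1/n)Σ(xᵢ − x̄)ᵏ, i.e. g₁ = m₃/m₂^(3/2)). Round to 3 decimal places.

x̄ = (25.9 + 7.9 + 9.1 + 8.3 + 6.4 + 4.9 + 11.9 + 3.6) / 8 = 9.7500
deviations (xᵢ − x̄): 16.1500, -1.8500, -0.6500, -1.4500, -3.3500, -4.8500, 2.1500, -6.1500
Σ(xᵢ − x̄)² = 343.9600 ⇒ m₂ = 343.9600/8 = 42.99500
Σ(xᵢ − x̄)³ = 3828.2790 ⇒ m₃ = 3828.2790/8 = 478.53487
m₂^(3/2) = 42.99500^(1.5) = 281.92068
g₁ = m₃ / m₂^(3/2) = 478.53487 / 281.92068 ≈ 1.697

1.697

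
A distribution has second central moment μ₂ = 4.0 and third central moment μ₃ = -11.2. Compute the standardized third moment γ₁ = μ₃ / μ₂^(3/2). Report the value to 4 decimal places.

σ = √μ₂ = √4.0 = 2.00000
σ³ = μ₂^(3/2) = 8.00000
γ₁ = μ₃/σ³ = -11.2 / 8.00000 ≈ -1.4000

-1.4000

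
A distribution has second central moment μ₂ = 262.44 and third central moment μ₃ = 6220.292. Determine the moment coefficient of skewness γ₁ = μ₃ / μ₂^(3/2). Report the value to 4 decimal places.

1.4631

σ = √μ₂ = √262.44 = 16.20000
σ³ = μ₂^(3/2) = 4251.52800
γ₁ = μ₃/σ³ = 6220.292 / 4251.52800 ≈ 1.4631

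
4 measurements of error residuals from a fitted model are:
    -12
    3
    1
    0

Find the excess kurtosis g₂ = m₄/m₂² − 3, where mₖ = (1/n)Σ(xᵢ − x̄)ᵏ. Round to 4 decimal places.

-0.7480

x̄ = -2.0000
Σ(xᵢ − x̄)² = 138.0000 ⇒ m₂ = 34.50000
Σ(xᵢ − x̄)⁴ = 10722.0000 ⇒ m₄ = 2680.50000
m₂² = 1190.25000
g₂ = m₄/m₂² − 3 = 2.25205 − 3 ≈ -0.7480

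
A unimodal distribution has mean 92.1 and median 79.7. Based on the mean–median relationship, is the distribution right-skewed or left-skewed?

mean − median = 92.1 − 79.7 = 12.4
mean > median ⇒ the longer tail is on the right ⇒ right-skewed (positively skewed).

right-skewed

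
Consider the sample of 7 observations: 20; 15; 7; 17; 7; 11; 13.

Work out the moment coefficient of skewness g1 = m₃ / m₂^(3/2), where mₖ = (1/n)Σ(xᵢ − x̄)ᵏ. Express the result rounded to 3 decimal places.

0.056

x̄ = (20 + 15 + 7 + 17 + 7 + 11 + 13) / 7 = 12.8571
deviations (xᵢ − x̄): 7.1429, 2.1429, -5.8571, 4.1429, -5.8571, -1.8571, 0.1429
Σ(xᵢ − x̄)² = 144.8571 ⇒ m₂ = 144.8571/7 = 20.69388
Σ(xᵢ − x̄)³ = 37.1020 ⇒ m₃ = 37.1020/7 = 5.30029
m₂^(3/2) = 20.69388^(1.5) = 94.13753
g1 = m₃ / m₂^(3/2) = 5.30029 / 94.13753 ≈ 0.056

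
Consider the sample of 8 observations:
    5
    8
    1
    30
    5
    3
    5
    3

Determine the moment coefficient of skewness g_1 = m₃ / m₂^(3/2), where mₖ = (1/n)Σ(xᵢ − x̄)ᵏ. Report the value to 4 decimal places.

2.0540

x̄ = (5 + 8 + 1 + 30 + 5 + 3 + 5 + 3) / 8 = 7.5000
deviations (xᵢ − x̄): -2.5000, 0.5000, -6.5000, 22.5000, -2.5000, -4.5000, -2.5000, -4.5000
Σ(xᵢ − x̄)² = 608.0000 ⇒ m₂ = 608.0000/8 = 76.00000
Σ(xᵢ − x̄)³ = 10887.0000 ⇒ m₃ = 10887.0000/8 = 1360.87500
m₂^(3/2) = 76.00000^(1.5) = 662.55264
g_1 = m₃ / m₂^(3/2) = 1360.87500 / 662.55264 ≈ 2.0540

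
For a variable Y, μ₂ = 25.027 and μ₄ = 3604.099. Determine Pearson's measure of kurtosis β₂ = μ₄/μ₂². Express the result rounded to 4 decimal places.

5.7541

μ₂² = 25.027² = 626.35073
μ₄/μ₂² = 3604.099 / 626.35073 = 5.75412
β₂ ≈ 5.7541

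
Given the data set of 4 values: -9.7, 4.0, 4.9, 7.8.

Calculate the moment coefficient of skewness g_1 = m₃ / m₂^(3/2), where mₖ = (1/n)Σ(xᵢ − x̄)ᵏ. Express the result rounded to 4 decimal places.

-1.0019

x̄ = (-9.7 + 4.0 + 4.9 + 7.8) / 4 = 1.7500
deviations (xᵢ − x̄): -11.4500, 2.2500, 3.1500, 6.0500
Σ(xᵢ − x̄)² = 182.6900 ⇒ m₂ = 182.6900/4 = 45.67250
Σ(xᵢ − x̄)³ = -1237.0320 ⇒ m₃ = -1237.0320/4 = -309.25800
m₂^(3/2) = 45.67250^(1.5) = 308.66130
g_1 = m₃ / m₂^(3/2) = -309.25800 / 308.66130 ≈ -1.0019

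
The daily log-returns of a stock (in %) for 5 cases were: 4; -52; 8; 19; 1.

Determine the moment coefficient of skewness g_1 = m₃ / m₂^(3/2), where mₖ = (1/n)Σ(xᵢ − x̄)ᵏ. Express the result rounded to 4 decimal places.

x̄ = (4 - 52 + 8 + 19 + 1) / 5 = -4.0000
deviations (xᵢ − x̄): 8.0000, -48.0000, 12.0000, 23.0000, 5.0000
Σ(xᵢ − x̄)² = 3066.0000 ⇒ m₂ = 3066.0000/5 = 613.20000
Σ(xᵢ − x̄)³ = -96060.0000 ⇒ m₃ = -96060.0000/5 = -19212.00000
m₂^(3/2) = 613.20000^(1.5) = 15184.59522
g_1 = m₃ / m₂^(3/2) = -19212.00000 / 15184.59522 ≈ -1.2652

-1.2652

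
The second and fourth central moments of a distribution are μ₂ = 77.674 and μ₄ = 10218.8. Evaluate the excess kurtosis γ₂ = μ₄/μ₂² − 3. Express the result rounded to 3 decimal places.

-1.306

μ₂² = 77.674² = 6033.25028
μ₄/μ₂² = 10218.8 / 6033.25028 = 1.69375
γ₂ = 1.69375 − 3 ≈ -1.306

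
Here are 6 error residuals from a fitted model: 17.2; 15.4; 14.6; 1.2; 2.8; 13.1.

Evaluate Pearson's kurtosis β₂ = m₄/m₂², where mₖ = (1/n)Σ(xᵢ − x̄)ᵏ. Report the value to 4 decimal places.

x̄ = 10.7167
Σ(xᵢ − x̄)² = 237.9683 ⇒ m₂ = 39.66139
Σ(xᵢ − x̄)⁴ = 14637.9410 ⇒ m₄ = 2439.65684
m₂² = 1573.02577
β₂ = m₄/m₂² = 2439.65684 / 1573.02577 ≈ 1.5509

1.5509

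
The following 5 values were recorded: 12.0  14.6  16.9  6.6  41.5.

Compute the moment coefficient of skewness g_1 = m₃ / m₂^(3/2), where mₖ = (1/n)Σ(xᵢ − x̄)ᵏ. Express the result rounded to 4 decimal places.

1.1936

x̄ = (12.0 + 14.6 + 16.9 + 6.6 + 41.5) / 5 = 18.3200
deviations (xᵢ − x̄): -6.3200, -3.7200, -1.4200, -11.7200, 23.1800
Σ(xᵢ − x̄)² = 730.4680 ⇒ m₂ = 730.4680/5 = 146.09360
Σ(xᵢ − x̄)³ = 10538.2829 ⇒ m₃ = 10538.2829/5 = 2107.65658
m₂^(3/2) = 146.09360^(1.5) = 1765.82144
g_1 = m₃ / m₂^(3/2) = 2107.65658 / 1765.82144 ≈ 1.1936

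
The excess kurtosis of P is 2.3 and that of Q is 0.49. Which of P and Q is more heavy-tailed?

Higher excess kurtosis ⇒ heavier tails relative to the normal distribution.
2.3 vs 0.49: the larger is 2.3, so P has heavier tails.

P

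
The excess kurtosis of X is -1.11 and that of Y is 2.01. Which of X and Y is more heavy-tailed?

Y

Higher excess kurtosis ⇒ heavier tails relative to the normal distribution.
-1.11 vs 2.01: the larger is 2.01, so Y has heavier tails. (Y is leptokurtic — heavier-than-normal tails; the other is platykurtic.)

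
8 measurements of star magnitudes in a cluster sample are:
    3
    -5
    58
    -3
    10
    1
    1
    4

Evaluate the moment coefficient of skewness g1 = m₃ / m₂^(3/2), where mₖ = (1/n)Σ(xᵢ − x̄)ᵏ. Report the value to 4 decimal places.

x̄ = (3 - 5 + 58 - 3 + 10 + 1 + 1 + 4) / 8 = 8.6250
deviations (xᵢ − x̄): -5.6250, -13.6250, 49.3750, -11.6250, 1.3750, -7.6250, -7.6250, -4.6250
Σ(xᵢ − x̄)² = 2929.8750 ⇒ m₂ = 2929.8750/8 = 366.23438
Σ(xᵢ − x̄)³ = 115109.5313 ⇒ m₃ = 115109.5313/8 = 14388.69141
m₂^(3/2) = 366.23438^(1.5) = 7008.71915
g1 = m₃ / m₂^(3/2) = 14388.69141 / 7008.71915 ≈ 2.0530

2.0530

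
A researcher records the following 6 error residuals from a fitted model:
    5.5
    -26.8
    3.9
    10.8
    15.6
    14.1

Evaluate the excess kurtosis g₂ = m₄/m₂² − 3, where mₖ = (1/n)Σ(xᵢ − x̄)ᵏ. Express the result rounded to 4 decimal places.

x̄ = 3.8500
Σ(xᵢ − x̄)² = 1233.5750 ⇒ m₂ = 205.59583
Σ(xᵢ − x̄)⁴ = 914954.5598 ⇒ m₄ = 152492.42664
m₂² = 42269.64668
g₂ = m₄/m₂² − 3 = 3.60761 − 3 ≈ 0.6076

0.6076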